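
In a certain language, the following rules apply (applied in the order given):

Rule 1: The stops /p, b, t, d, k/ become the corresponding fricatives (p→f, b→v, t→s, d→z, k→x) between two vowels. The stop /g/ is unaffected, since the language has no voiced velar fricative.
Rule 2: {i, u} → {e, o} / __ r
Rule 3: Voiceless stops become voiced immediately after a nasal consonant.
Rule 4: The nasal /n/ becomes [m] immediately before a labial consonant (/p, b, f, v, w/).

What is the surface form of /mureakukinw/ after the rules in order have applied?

moreaxuximw

Rule 1 (intervocalic spirantization): /k/ is a stop between vowels /a/ and /u/, so it spirantizes to the fricative [x]. /k/ is a stop between vowels /u/ and /i/, so it spirantizes to the fricative [x]. /mureakukinw/ → mureaxuxinw.
Rule 2 (pre-rhotic lowering): /u/ is a high vowel immediately before /r/, so it lowers to [o]. /mureaxuxinw/ → moreaxuxinw.
Rule 3 (post-nasal voicing): no segment meets the environment; /moreaxuxinw/ is unchanged.
Rule 4 (nasal place assimilation): /n/ precedes the labial consonant /w/, so it assimilates in place to [m]. /moreaxuxinw/ → moreaxuximw.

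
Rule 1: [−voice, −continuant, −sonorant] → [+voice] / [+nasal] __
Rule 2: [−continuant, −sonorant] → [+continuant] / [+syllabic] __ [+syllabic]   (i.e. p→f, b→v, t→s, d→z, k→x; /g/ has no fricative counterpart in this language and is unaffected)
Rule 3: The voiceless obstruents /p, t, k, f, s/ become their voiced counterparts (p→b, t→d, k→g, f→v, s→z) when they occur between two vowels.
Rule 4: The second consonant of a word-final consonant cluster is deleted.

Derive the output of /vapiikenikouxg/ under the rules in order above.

vaviixenixoux

Rule 1 (post-nasal voicing): no segment meets the environment; /vapiikenikouxg/ is unchanged.
Rule 2 (intervocalic spirantization): /p/ is a stop between vowels /a/ and /i/, so it spirantizes to the fricative [f]. /k/ is a stop between vowels /i/ and /e/, so it spirantizes to the fricative [x]. /k/ is a stop between vowels /i/ and /o/, so it spirantizes to the fricative [x]. /vapiikenikouxg/ → vafiixenixouxg.
Rule 3 (intervocalic voicing): /f/ is a voiceless obstruent between vowels /a/ and /i/, so it voices to [v]. /vafiixenixouxg/ → vaviixenixouxg.
Rule 4 (final cluster simplification): /g/ is the second consonant of a word-final cluster /xg/, so it deletes. /vaviixenixouxg/ → vaviixenixoux.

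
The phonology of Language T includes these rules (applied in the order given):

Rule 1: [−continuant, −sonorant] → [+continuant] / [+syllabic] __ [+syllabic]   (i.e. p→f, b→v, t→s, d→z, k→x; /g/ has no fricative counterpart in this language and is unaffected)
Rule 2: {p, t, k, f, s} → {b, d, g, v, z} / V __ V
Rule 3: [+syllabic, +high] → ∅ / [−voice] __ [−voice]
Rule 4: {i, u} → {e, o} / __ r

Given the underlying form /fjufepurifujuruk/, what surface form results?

Rule 1 (intervocalic spirantization): /p/ is a stop between vowels /e/ and /u/, so it spirantizes to the fricative [f]. /fjufepurifujuruk/ → fjufefurifujuruk.
Rule 2 (intervocalic voicing): /f/ is a voiceless obstruent between vowels /u/ and /e/, so it voices to [v]. /f/ is a voiceless obstruent between vowels /e/ and /u/, so it voices to [v]. /f/ is a voiceless obstruent between vowels /i/ and /u/, so it voices to [v]. /fjufefurifujuruk/ → fjuvevurivujuruk.
Rule 3 (high vowel syncope): no segment meets the environment; /fjuvevurivujuruk/ is unchanged.
Rule 4 (pre-rhotic lowering): /u/ is a high vowel immediately before /r/, so it lowers to [o]. /u/ is a high vowel immediately before /r/, so it lowers to [o]. /fjuvevurivujuruk/ → fjuvevorivujoruk.

fjuvevorivujoruk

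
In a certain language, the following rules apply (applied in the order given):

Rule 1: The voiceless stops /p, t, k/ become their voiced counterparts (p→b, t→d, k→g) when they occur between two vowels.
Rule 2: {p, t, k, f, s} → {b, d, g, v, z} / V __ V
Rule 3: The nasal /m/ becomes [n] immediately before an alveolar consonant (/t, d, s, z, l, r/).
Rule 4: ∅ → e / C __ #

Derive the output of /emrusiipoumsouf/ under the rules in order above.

enruziibounsoufe

Rule 1 (intervocalic voicing): /p/ is a voiceless stop between vowels /i/ and /o/, so it voices to [b]. /emrusiipoumsouf/ → emrusiiboumsouf.
Rule 2 (intervocalic voicing): /s/ is a voiceless obstruent between vowels /u/ and /i/, so it voices to [z]. /emrusiiboumsouf/ → emruziiboumsouf.
Rule 3 (nasal place assimilation): /m/ precedes the alveolar consonant /r/, so it assimilates in place to [n]. /m/ precedes the alveolar consonant /s/, so it assimilates in place to [n]. /emruziiboumsouf/ → enruziibounsouf.
Rule 4 (final e-epenthesis): the form ends in the consonant /f/, so [e] is inserted word-finally. /enruziibounsouf/ → enruziibounsoufe.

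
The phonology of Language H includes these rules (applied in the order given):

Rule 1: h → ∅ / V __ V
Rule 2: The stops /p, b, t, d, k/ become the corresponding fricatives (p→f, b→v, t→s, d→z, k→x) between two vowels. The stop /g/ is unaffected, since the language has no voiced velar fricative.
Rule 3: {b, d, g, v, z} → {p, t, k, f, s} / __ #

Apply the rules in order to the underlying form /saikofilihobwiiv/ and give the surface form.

saixofiliobwiif

Rule 1 (intervocalic h-deletion): /h/ occurs between vowels /i/ and /o/, so it deletes. /saikofilihobwiiv/ → saikofiliobwiiv.
Rule 2 (intervocalic spirantization): /k/ is a stop between vowels /i/ and /o/, so it spirantizes to the fricative [x]. /saikofiliobwiiv/ → saixofiliobwiiv.
Rule 3 (final devoicing): /v/ is a voiced obstruent in word-final position, so it devoices to [f]. /saixofiliobwiiv/ → saixofiliobwiif.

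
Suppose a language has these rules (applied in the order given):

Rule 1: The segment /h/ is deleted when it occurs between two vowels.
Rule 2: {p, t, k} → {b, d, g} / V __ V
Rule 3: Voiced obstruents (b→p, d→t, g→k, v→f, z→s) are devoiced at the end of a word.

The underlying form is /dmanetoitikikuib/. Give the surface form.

Rule 1 (intervocalic h-deletion): no segment meets the environment; /dmanetoitikikuib/ is unchanged.
Rule 2 (intervocalic voicing): /t/ is a voiceless stop between vowels /e/ and /o/, so it voices to [d]. /t/ is a voiceless stop between vowels /i/ and /i/, so it voices to [d]. /k/ is a voiceless stop between vowels /i/ and /i/, so it voices to [g]. /k/ is a voiceless stop between vowels /i/ and /u/, so it voices to [g]. /dmanetoitikikuib/ → dmanedoidigiguib.
Rule 3 (final devoicing): /b/ is a voiced obstruent in word-final position, so it devoices to [p]. /dmanedoidigiguib/ → dmanedoidigiguip.

dmanedoidigiguip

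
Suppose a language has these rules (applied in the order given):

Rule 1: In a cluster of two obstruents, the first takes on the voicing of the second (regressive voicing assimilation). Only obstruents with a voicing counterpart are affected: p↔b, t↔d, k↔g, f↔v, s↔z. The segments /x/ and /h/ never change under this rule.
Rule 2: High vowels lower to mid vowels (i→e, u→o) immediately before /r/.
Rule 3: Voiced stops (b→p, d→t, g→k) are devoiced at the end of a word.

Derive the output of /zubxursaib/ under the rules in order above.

Rule 1 (regressive voicing assimilation): /b/ precedes the voiceless obstruent /x/, so it devoices to [p] by assimilation. /zubxursaib/ → zupxursaib.
Rule 2 (pre-rhotic lowering): /u/ is a high vowel immediately before /r/, so it lowers to [o]. /zupxursaib/ → zupxorsaib.
Rule 3 (final devoicing): /b/ is a voiced stop in word-final position, so it devoices to [p]. /zupxorsaib/ → zupxorsaip.

zupxorsaip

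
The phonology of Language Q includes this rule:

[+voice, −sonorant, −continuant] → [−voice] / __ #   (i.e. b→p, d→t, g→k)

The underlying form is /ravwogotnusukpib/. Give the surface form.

/b/ is a voiced stop in word-final position, so it devoices to [p].
The other instance of /g/ does not occur in the required environment and remains unchanged.
Surface form: [ravwogotnusukpip].

ravwogotnusukpip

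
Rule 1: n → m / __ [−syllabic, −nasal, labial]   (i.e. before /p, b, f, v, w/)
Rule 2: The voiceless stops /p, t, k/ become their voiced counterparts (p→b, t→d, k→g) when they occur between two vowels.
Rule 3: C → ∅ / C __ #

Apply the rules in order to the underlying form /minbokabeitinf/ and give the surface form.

Rule 1 (nasal place assimilation): /n/ precedes the labial consonant /b/, so it assimilates in place to [m]. /n/ precedes the labial consonant /f/, so it assimilates in place to [m]. /minbokabeitinf/ → mimbokabeitimf.
Rule 2 (intervocalic voicing): /k/ is a voiceless stop between vowels /o/ and /a/, so it voices to [g]. /t/ is a voiceless stop between vowels /i/ and /i/, so it voices to [d]. /mimbokabeitimf/ → mimbogabeidimf.
Rule 3 (final cluster simplification): /f/ is the second consonant of a word-final cluster /mf/, so it deletes. /mimbogabeidimf/ → mimbogabeidim.

mimbogabeidim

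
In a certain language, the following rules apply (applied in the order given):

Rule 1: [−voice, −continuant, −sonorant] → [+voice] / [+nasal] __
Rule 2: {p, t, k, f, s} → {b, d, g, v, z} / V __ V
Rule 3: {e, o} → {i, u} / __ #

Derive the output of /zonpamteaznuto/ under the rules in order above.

Rule 1 (post-nasal voicing): /p/ is a voiceless stop immediately after the nasal /n/, so it voices to [b]. /t/ is a voiceless stop immediately after the nasal /m/, so it voices to [d]. /zonpamteaznuto/ → zonbamdeaznuto.
Rule 2 (intervocalic voicing): /t/ is a voiceless obstruent between vowels /u/ and /o/, so it voices to [d]. /zonbamdeaznuto/ → zonbamdeaznudo.
Rule 3 (final vowel raising): /o/ is a mid vowel in word-final position, so it raises to [u]. /zonbamdeaznudo/ → zonbamdeaznudu.

zonbamdeaznudu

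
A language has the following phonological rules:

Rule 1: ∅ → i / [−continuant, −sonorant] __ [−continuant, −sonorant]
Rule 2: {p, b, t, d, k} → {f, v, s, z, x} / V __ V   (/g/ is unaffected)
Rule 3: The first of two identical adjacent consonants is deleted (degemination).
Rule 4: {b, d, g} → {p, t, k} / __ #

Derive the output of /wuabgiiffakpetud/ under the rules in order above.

wuavigiifaxifesut

Rule 1 (stop-cluster i-epenthesis): /b/ and /g/ form a stop–stop cluster, so [i] is inserted between them. /k/ and /p/ form a stop–stop cluster, so [i] is inserted between them. /wuabgiiffakpetud/ → wuabigiiffakipetud.
Rule 2 (intervocalic spirantization): /b/ is a stop between vowels /a/ and /i/, so it spirantizes to the fricative [v]. /k/ is a stop between vowels /a/ and /i/, so it spirantizes to the fricative [x]. /p/ is a stop between vowels /i/ and /e/, so it spirantizes to the fricative [f]. /t/ is a stop between vowels /e/ and /u/, so it spirantizes to the fricative [s]. /wuabigiiffakipetud/ → wuavigiiffaxifesud.
Rule 3 (degemination): /ff/ is a geminate; the first /f/ deletes. /wuavigiiffaxifesud/ → wuavigiifaxifesud.
Rule 4 (final devoicing): /d/ is a voiced stop in word-final position, so it devoices to [t]. /wuavigiifaxifesud/ → wuavigiifaxifesut.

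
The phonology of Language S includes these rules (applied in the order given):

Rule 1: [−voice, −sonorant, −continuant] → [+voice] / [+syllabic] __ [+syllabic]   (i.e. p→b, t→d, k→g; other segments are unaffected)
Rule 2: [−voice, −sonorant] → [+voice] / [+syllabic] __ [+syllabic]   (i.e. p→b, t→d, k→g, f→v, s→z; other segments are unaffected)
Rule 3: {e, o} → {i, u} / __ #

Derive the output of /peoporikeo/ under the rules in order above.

Rule 1 (intervocalic voicing): /p/ is a voiceless stop between vowels /o/ and /o/, so it voices to [b]. /k/ is a voiceless stop between vowels /i/ and /e/, so it voices to [g]. /peoporikeo/ → peoborigeo.
Rule 2 (intervocalic voicing): no segment meets the environment; /peoborigeo/ is unchanged.
Rule 3 (final vowel raising): /o/ is a mid vowel in word-final position, so it raises to [u]. /peoborigeo/ → peoborigeu.

peoborigeu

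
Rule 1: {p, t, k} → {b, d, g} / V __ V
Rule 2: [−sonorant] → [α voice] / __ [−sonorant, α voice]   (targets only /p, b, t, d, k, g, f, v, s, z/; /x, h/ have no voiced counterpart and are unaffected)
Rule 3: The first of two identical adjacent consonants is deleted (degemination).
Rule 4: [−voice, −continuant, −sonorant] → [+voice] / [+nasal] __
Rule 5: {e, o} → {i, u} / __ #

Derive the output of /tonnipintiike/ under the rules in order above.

tonibindiigi

Rule 1 (intervocalic voicing): /p/ is a voiceless stop between vowels /i/ and /i/, so it voices to [b]. /k/ is a voiceless stop between vowels /i/ and /e/, so it voices to [g]. /tonnipintiike/ → tonnibintiige.
Rule 2 (regressive voicing assimilation): no segment meets the environment; /tonnibintiige/ is unchanged.
Rule 3 (degemination): /nn/ is a geminate; the first /n/ deletes. /tonnibintiige/ → tonibintiige.
Rule 4 (post-nasal voicing): /t/ is a voiceless stop immediately after the nasal /n/, so it voices to [d]. /tonibintiige/ → tonibindiige.
Rule 5 (final vowel raising): /e/ is a mid vowel in word-final position, so it raises to [i]. /tonibindiige/ → tonibindiigi.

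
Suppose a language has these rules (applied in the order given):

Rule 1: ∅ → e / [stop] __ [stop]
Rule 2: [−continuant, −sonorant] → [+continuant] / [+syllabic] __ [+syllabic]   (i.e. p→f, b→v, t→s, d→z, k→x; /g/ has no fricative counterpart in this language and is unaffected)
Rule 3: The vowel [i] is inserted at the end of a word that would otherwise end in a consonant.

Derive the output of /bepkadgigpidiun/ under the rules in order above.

befexazegigefiziuni

Rule 1 (stop-cluster e-epenthesis): /p/ and /k/ form a stop–stop cluster, so [e] is inserted between them. /d/ and /g/ form a stop–stop cluster, so [e] is inserted between them. /g/ and /p/ form a stop–stop cluster, so [e] is inserted between them. /bepkadgigpidiun/ → bepekadegigepidiun.
Rule 2 (intervocalic spirantization): /p/ is a stop between vowels /e/ and /e/, so it spirantizes to the fricative [f]. /k/ is a stop between vowels /e/ and /a/, so it spirantizes to the fricative [x]. /d/ is a stop between vowels /a/ and /e/, so it spirantizes to the fricative [z]. /p/ is a stop between vowels /e/ and /i/, so it spirantizes to the fricative [f]. /d/ is a stop between vowels /i/ and /i/, so it spirantizes to the fricative [z]. /bepekadegigepidiun/ → befexazegigefiziun.
Rule 3 (final i-epenthesis): the form ends in the consonant /n/, so [i] is inserted word-finally. /befexazegigefiziun/ → befexazegigefiziuni.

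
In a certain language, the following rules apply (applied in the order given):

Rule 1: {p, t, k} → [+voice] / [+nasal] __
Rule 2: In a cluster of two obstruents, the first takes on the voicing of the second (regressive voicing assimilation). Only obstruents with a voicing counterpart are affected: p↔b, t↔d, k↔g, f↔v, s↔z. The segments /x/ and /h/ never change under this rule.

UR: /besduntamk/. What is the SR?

Rule 1 (post-nasal voicing): /t/ is a voiceless stop immediately after the nasal /n/, so it voices to [d]. /k/ is a voiceless stop immediately after the nasal /m/, so it voices to [g]. /besduntamk/ → besdundamg.
Rule 2 (regressive voicing assimilation): /s/ precedes the voiced obstruent /d/, so it voices to [z] by assimilation. /besdundamg/ → bezdundamg.

bezdundamg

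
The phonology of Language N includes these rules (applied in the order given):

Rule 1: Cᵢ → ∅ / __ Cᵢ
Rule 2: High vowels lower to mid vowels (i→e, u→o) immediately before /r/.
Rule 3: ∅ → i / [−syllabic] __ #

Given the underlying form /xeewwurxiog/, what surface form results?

Rule 1 (degemination): /ww/ is a geminate; the first /w/ deletes. /xeewwurxiog/ → xeewurxiog.
Rule 2 (pre-rhotic lowering): /u/ is a high vowel immediately before /r/, so it lowers to [o]. /xeewurxiog/ → xeeworxiog.
Rule 3 (final i-epenthesis): the form ends in the consonant /g/, so [i] is inserted word-finally. /xeeworxiog/ → xeeworxiogi.

xeeworxiogi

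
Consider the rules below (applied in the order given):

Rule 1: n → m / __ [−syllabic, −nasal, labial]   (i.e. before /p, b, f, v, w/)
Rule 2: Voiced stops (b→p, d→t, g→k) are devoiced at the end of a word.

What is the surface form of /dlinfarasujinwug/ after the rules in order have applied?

Rule 1 (nasal place assimilation): /n/ precedes the labial consonant /f/, so it assimilates in place to [m]. /n/ precedes the labial consonant /w/, so it assimilates in place to [m]. /dlinfarasujinwug/ → dlimfarasujimwug.
Rule 2 (final devoicing): /g/ is a voiced stop in word-final position, so it devoices to [k]. /dlimfarasujimwug/ → dlimfarasujimwuk.

dlimfarasujimwuk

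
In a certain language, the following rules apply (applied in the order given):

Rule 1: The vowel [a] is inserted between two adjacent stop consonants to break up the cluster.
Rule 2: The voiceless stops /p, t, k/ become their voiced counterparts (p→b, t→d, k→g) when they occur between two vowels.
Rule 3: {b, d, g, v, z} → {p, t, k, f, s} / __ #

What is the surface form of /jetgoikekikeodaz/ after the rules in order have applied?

jedagoigegigeodas

Rule 1 (stop-cluster a-epenthesis): /t/ and /g/ form a stop–stop cluster, so [a] is inserted between them. /jetgoikekikeodaz/ → jetagoikekikeodaz.
Rule 2 (intervocalic voicing): /t/ is a voiceless stop between vowels /e/ and /a/, so it voices to [d]. /k/ is a voiceless stop between vowels /i/ and /e/, so it voices to [g]. /k/ is a voiceless stop between vowels /e/ and /i/, so it voices to [g]. /k/ is a voiceless stop between vowels /i/ and /e/, so it voices to [g]. /jetagoikekikeodaz/ → jedagoigegigeodaz.
Rule 3 (final devoicing): /z/ is a voiced obstruent in word-final position, so it devoices to [s]. /jedagoigegigeodaz/ → jedagoigegigeodas.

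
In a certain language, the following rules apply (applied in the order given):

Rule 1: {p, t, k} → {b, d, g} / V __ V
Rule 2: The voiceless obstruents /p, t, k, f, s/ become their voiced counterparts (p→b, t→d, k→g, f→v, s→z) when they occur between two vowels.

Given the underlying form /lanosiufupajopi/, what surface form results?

lanoziuvubajobi

Rule 1 (intervocalic voicing): /p/ is a voiceless stop between vowels /u/ and /a/, so it voices to [b]. /p/ is a voiceless stop between vowels /o/ and /i/, so it voices to [b]. /lanosiufupajopi/ → lanosiufubajobi.
Rule 2 (intervocalic voicing): /s/ is a voiceless obstruent between vowels /o/ and /i/, so it voices to [z]. /f/ is a voiceless obstruent between vowels /u/ and /u/, so it voices to [v]. /lanosiufubajobi/ → lanoziuvubajobi.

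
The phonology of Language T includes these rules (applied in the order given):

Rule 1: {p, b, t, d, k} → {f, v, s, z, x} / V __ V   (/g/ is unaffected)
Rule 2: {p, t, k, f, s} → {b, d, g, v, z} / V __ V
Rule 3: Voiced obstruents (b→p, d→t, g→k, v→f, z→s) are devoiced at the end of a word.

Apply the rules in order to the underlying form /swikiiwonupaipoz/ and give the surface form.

swixiiwonuvaivos

Rule 1 (intervocalic spirantization): /k/ is a stop between vowels /i/ and /i/, so it spirantizes to the fricative [x]. /p/ is a stop between vowels /u/ and /a/, so it spirantizes to the fricative [f]. /p/ is a stop between vowels /i/ and /o/, so it spirantizes to the fricative [f]. /swikiiwonupaipoz/ → swixiiwonufaifoz.
Rule 2 (intervocalic voicing): /f/ is a voiceless obstruent between vowels /u/ and /a/, so it voices to [v]. /f/ is a voiceless obstruent between vowels /i/ and /o/, so it voices to [v]. /swixiiwonufaifoz/ → swixiiwonuvaivoz.
Rule 3 (final devoicing): /z/ is a voiced obstruent in word-final position, so it devoices to [s]. /swixiiwonuvaivoz/ → swixiiwonuvaivos.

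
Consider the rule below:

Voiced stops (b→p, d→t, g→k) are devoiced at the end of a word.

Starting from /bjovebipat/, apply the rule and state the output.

No segment of /bjovebipat/ meets the structural description of the rule, so the form surfaces unchanged.

bjovebipat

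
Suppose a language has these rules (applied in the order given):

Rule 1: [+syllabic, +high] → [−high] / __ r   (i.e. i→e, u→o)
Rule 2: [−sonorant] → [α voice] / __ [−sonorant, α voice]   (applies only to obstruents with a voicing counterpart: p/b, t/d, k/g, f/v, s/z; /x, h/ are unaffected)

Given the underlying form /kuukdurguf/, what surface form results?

kuugdorguf

Rule 1 (pre-rhotic lowering): /u/ is a high vowel immediately before /r/, so it lowers to [o]. /kuukdurguf/ → kuukdorguf.
Rule 2 (regressive voicing assimilation): /k/ precedes the voiced obstruent /d/, so it voices to [g] by assimilation. /kuukdorguf/ → kuugdorguf.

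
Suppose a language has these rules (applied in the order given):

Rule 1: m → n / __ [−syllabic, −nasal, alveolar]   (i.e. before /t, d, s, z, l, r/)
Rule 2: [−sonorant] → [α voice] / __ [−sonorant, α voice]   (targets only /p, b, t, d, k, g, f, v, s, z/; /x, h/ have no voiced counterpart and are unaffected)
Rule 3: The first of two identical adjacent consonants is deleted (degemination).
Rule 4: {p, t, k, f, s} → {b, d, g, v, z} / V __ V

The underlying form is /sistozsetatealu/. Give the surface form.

Rule 1 (nasal place assimilation): no segment meets the environment; /sistozsetatealu/ is unchanged.
Rule 2 (regressive voicing assimilation): /z/ precedes the voiceless obstruent /s/, so it devoices to [s] by assimilation. /sistozsetatealu/ → sistossetatealu.
Rule 3 (degemination): /ss/ is a geminate; the first /s/ deletes. /sistossetatealu/ → sistosetatealu.
Rule 4 (intervocalic voicing): /s/ is a voiceless obstruent between vowels /o/ and /e/, so it voices to [z]. /t/ is a voiceless obstruent between vowels /e/ and /a/, so it voices to [d]. /t/ is a voiceless obstruent between vowels /a/ and /e/, so it voices to [d]. /sistosetatealu/ → sistozedadealu.

sistozedadealu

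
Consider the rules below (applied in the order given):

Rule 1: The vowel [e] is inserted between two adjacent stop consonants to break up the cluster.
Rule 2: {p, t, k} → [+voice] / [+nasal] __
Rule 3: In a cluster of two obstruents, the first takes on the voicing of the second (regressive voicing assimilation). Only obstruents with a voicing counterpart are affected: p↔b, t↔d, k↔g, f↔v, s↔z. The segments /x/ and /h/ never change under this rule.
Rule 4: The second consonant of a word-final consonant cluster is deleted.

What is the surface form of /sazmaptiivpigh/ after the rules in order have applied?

Rule 1 (stop-cluster e-epenthesis): /p/ and /t/ form a stop–stop cluster, so [e] is inserted between them. /sazmaptiivpigh/ → sazmapetiivpigh.
Rule 2 (post-nasal voicing): no segment meets the environment; /sazmapetiivpigh/ is unchanged.
Rule 3 (regressive voicing assimilation): /v/ precedes the voiceless obstruent /p/, so it devoices to [f] by assimilation. /g/ precedes the voiceless obstruent /h/, so it devoices to [k] by assimilation. /sazmapetiivpigh/ → sazmapetiifpikh.
Rule 4 (final cluster simplification): /h/ is the second consonant of a word-final cluster /kh/, so it deletes. /sazmapetiifpikh/ → sazmapetiifpik.

sazmapetiifpik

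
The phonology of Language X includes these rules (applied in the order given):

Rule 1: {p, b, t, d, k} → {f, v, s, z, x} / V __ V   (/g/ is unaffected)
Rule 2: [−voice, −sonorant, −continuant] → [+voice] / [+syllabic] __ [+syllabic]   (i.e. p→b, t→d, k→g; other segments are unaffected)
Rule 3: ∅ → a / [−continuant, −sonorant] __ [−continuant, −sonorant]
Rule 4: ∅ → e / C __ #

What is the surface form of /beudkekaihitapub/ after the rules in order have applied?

Rule 1 (intervocalic spirantization): /k/ is a stop between vowels /e/ and /a/, so it spirantizes to the fricative [x]. /t/ is a stop between vowels /i/ and /a/, so it spirantizes to the fricative [s]. /p/ is a stop between vowels /a/ and /u/, so it spirantizes to the fricative [f]. /beudkekaihitapub/ → beudkexaihisafub.
Rule 2 (intervocalic voicing): no segment meets the environment; /beudkexaihisafub/ is unchanged.
Rule 3 (stop-cluster a-epenthesis): /d/ and /k/ form a stop–stop cluster, so [a] is inserted between them. /beudkexaihisafub/ → beudakexaihisafub.
Rule 4 (final e-epenthesis): the form ends in the consonant /b/, so [e] is inserted word-finally. /beudakexaihisafub/ → beudakexaihisafube.

beudakexaihisafube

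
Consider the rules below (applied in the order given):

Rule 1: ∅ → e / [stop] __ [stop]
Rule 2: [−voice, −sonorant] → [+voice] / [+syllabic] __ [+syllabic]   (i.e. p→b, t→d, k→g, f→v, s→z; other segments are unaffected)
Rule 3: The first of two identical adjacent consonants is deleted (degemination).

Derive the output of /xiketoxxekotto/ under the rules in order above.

xigedoxegodedo

Rule 1 (stop-cluster e-epenthesis): /t/ and /t/ form a stop–stop cluster, so [e] is inserted between them. /xiketoxxekotto/ → xiketoxxekoteto.
Rule 2 (intervocalic voicing): /k/ is a voiceless obstruent between vowels /i/ and /e/, so it voices to [g]. /t/ is a voiceless obstruent between vowels /e/ and /o/, so it voices to [d]. /k/ is a voiceless obstruent between vowels /e/ and /o/, so it voices to [g]. /t/ is a voiceless obstruent between vowels /o/ and /e/, so it voices to [d]. /t/ is a voiceless obstruent between vowels /e/ and /o/, so it voices to [d]. /xiketoxxekoteto/ → xigedoxxegodedo.
Rule 3 (degemination): /xx/ is a geminate; the first /x/ deletes. /xigedoxxegodedo/ → xigedoxegodedo.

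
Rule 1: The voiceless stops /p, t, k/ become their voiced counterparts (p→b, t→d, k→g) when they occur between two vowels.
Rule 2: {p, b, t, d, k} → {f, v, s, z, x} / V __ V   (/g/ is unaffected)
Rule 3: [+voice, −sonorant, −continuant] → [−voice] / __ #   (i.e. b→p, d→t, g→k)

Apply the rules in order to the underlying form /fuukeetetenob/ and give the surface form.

fuugeezezenop

Rule 1 (intervocalic voicing): /k/ is a voiceless stop between vowels /u/ and /e/, so it voices to [g]. /t/ is a voiceless stop between vowels /e/ and /e/, so it voices to [d]. /t/ is a voiceless stop between vowels /e/ and /e/, so it voices to [d]. /fuukeetetenob/ → fuugeededenob.
Rule 2 (intervocalic spirantization): /d/ is a stop between vowels /e/ and /e/, so it spirantizes to the fricative [z]. /d/ is a stop between vowels /e/ and /e/, so it spirantizes to the fricative [z]. /fuugeededenob/ → fuugeezezenob.
Rule 3 (final devoicing): /b/ is a voiced stop in word-final position, so it devoices to [p]. /fuugeezezenob/ → fuugeezezenop.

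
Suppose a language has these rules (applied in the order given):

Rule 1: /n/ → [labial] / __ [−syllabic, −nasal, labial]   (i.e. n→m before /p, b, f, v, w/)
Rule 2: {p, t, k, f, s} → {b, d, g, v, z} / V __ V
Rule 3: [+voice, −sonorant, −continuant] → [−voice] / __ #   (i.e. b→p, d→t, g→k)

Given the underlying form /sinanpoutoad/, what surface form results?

Rule 1 (nasal place assimilation): /n/ precedes the labial consonant /p/, so it assimilates in place to [m]. /sinanpoutoad/ → sinampoutoad.
Rule 2 (intervocalic voicing): /t/ is a voiceless obstruent between vowels /u/ and /o/, so it voices to [d]. /sinampoutoad/ → sinampoudoad.
Rule 3 (final devoicing): /d/ is a voiced stop in word-final position, so it devoices to [t]. /sinampoudoad/ → sinampoudoat.

sinampoudoat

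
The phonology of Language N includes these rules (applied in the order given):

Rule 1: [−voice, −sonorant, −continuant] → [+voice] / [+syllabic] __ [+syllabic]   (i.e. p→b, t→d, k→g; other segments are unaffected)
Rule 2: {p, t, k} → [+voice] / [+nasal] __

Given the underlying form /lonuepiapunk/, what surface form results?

Rule 1 (intervocalic voicing): /p/ is a voiceless stop between vowels /e/ and /i/, so it voices to [b]. /p/ is a voiceless stop between vowels /a/ and /u/, so it voices to [b]. /lonuepiapunk/ → lonuebiabunk.
Rule 2 (post-nasal voicing): /k/ is a voiceless stop immediately after the nasal /n/, so it voices to [g]. /lonuebiabunk/ → lonuebiabung.

lonuebiabung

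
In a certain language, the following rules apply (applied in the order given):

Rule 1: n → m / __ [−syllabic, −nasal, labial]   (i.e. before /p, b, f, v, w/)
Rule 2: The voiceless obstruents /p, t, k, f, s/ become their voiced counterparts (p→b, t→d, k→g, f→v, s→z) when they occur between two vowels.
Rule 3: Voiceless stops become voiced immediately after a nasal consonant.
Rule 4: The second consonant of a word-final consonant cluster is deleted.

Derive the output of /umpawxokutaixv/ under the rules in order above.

umbawxogudaix

Rule 1 (nasal place assimilation): no segment meets the environment; /umpawxokutaixv/ is unchanged.
Rule 2 (intervocalic voicing): /k/ is a voiceless obstruent between vowels /o/ and /u/, so it voices to [g]. /t/ is a voiceless obstruent between vowels /u/ and /a/, so it voices to [d]. /umpawxokutaixv/ → umpawxogudaixv.
Rule 3 (post-nasal voicing): /p/ is a voiceless stop immediately after the nasal /m/, so it voices to [b]. /umpawxogudaixv/ → umbawxogudaixv.
Rule 4 (final cluster simplification): /v/ is the second consonant of a word-final cluster /xv/, so it deletes. /umbawxogudaixv/ → umbawxogudaix.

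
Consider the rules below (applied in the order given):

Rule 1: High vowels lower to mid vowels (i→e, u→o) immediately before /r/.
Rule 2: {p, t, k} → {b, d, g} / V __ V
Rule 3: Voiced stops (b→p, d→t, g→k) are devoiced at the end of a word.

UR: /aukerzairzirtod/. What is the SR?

Rule 1 (pre-rhotic lowering): /i/ is a high vowel immediately before /r/, so it lowers to [e]. /i/ is a high vowel immediately before /r/, so it lowers to [e]. /aukerzairzirtod/ → aukerzaerzertod.
Rule 2 (intervocalic voicing): /k/ is a voiceless stop between vowels /u/ and /e/, so it voices to [g]. /aukerzaerzertod/ → augerzaerzertod.
Rule 3 (final devoicing): /d/ is a voiced stop in word-final position, so it devoices to [t]. /augerzaerzertod/ → augerzaerzertot.

augerzaerzertot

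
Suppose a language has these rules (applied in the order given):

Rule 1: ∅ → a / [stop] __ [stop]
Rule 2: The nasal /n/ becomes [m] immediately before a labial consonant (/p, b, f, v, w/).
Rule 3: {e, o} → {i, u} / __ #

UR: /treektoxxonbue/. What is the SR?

Rule 1 (stop-cluster a-epenthesis): /k/ and /t/ form a stop–stop cluster, so [a] is inserted between them. /treektoxxonbue/ → treekatoxxonbue.
Rule 2 (nasal place assimilation): /n/ precedes the labial consonant /b/, so it assimilates in place to [m]. /treekatoxxonbue/ → treekatoxxombue.
Rule 3 (final vowel raising): /e/ is a mid vowel in word-final position, so it raises to [i]. /treekatoxxombue/ → treekatoxxombui.

treekatoxxombui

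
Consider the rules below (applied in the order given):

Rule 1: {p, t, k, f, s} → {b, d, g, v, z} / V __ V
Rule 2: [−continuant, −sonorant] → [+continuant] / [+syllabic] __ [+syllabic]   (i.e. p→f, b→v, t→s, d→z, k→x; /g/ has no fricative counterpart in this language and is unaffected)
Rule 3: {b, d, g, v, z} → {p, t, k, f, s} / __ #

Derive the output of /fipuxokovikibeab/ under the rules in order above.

Rule 1 (intervocalic voicing): /p/ is a voiceless obstruent between vowels /i/ and /u/, so it voices to [b]. /k/ is a voiceless obstruent between vowels /o/ and /o/, so it voices to [g]. /k/ is a voiceless obstruent between vowels /i/ and /i/, so it voices to [g]. /fipuxokovikibeab/ → fibuxogovigibeab.
Rule 2 (intervocalic spirantization): /b/ is a stop between vowels /i/ and /u/, so it spirantizes to the fricative [v]. /b/ is a stop between vowels /i/ and /e/, so it spirantizes to the fricative [v]. /fibuxogovigibeab/ → fivuxogovigiveab.
Rule 3 (final devoicing): /b/ is a voiced obstruent in word-final position, so it devoices to [p]. /fivuxogovigiveab/ → fivuxogovigiveap.

fivuxogovigiveap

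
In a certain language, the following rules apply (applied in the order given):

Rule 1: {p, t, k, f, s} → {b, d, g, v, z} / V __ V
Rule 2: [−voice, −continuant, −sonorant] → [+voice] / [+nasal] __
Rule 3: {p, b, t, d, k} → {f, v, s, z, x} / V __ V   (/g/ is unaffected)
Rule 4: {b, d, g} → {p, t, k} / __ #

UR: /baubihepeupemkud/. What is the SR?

Rule 1 (intervocalic voicing): /p/ is a voiceless obstruent between vowels /e/ and /e/, so it voices to [b]. /p/ is a voiceless obstruent between vowels /u/ and /e/, so it voices to [b]. /baubihepeupemkud/ → baubihebeubemkud.
Rule 2 (post-nasal voicing): /k/ is a voiceless stop immediately after the nasal /m/, so it voices to [g]. /baubihebeubemkud/ → baubihebeubemgud.
Rule 3 (intervocalic spirantization): /b/ is a stop between vowels /u/ and /i/, so it spirantizes to the fricative [v]. /b/ is a stop between vowels /e/ and /e/, so it spirantizes to the fricative [v]. /b/ is a stop between vowels /u/ and /e/, so it spirantizes to the fricative [v]. /baubihebeubemgud/ → bauviheveuvemgud.
Rule 4 (final devoicing): /d/ is a voiced stop in word-final position, so it devoices to [t]. /bauviheveuvemgud/ → bauviheveuvemgut.

bauviheveuvemgut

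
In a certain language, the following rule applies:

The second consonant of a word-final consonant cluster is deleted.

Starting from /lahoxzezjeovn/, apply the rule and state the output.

lahoxzezjeov

/n/ is the second consonant of a word-final cluster /vn/, so it deletes.
The other instances of /l/, /h/, /x/, /z/, /j/, /v/ do not occur in the required environment and remain unchanged.
Surface form: [lahoxzezjeov].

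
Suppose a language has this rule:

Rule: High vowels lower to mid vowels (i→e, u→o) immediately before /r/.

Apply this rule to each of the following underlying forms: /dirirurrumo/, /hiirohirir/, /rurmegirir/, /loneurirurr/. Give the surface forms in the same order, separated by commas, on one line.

/dirirurrumo/: /i/ is a high vowel immediately before /r/, so it lowers to [e]. /i/ is a high vowel immediately before /r/, so it lowers to [e]. /u/ is a high vowel immediately before /r/, so it lowers to [o]. → [dererorrumo].
/hiirohirir/: /i/ is a high vowel immediately before /r/, so it lowers to [e]. /i/ is a high vowel immediately before /r/, so it lowers to [e]. /i/ is a high vowel immediately before /r/, so it lowers to [e]. → [hieroherer].
/rurmegirir/: /u/ is a high vowel immediately before /r/, so it lowers to [o]. /i/ is a high vowel immediately before /r/, so it lowers to [e]. /i/ is a high vowel immediately before /r/, so it lowers to [e]. → [rormegerer].
/loneurirurr/: /u/ is a high vowel immediately before /r/, so it lowers to [o]. /i/ is a high vowel immediately before /r/, so it lowers to [e]. /u/ is a high vowel immediately before /r/, so it lowers to [o]. → [loneorerorr].

dererorrumo, hieroherer, rormegerer, loneorerorr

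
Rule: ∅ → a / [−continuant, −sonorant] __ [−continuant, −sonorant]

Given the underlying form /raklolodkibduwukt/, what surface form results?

raklolodakibaduwukat

/d/ and /k/ form a stop–stop cluster, so [a] is inserted between them.
/b/ and /d/ form a stop–stop cluster, so [a] is inserted between them.
/k/ and /t/ form a stop–stop cluster, so [a] is inserted between them.
Surface form: [raklolodakibaduwukat].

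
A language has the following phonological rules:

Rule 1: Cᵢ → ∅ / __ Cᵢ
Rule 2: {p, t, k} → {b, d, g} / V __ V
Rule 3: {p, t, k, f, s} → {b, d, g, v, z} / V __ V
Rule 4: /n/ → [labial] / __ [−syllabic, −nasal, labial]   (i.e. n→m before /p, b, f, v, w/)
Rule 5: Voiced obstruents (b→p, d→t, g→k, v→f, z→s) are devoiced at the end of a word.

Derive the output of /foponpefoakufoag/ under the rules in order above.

fobompevoaguvoak

Rule 1 (degemination): no segment meets the environment; /foponpefoakufoag/ is unchanged.
Rule 2 (intervocalic voicing): /p/ is a voiceless stop between vowels /o/ and /o/, so it voices to [b]. /k/ is a voiceless stop between vowels /a/ and /u/, so it voices to [g]. /foponpefoakufoag/ → fobonpefoagufoag.
Rule 3 (intervocalic voicing): /f/ is a voiceless obstruent between vowels /e/ and /o/, so it voices to [v]. /f/ is a voiceless obstruent between vowels /u/ and /o/, so it voices to [v]. /fobonpefoagufoag/ → fobonpevoaguvoag.
Rule 4 (nasal place assimilation): /n/ precedes the labial consonant /p/, so it assimilates in place to [m]. /fobonpevoaguvoag/ → fobompevoaguvoag.
Rule 5 (final devoicing): /g/ is a voiced obstruent in word-final position, so it devoices to [k]. /fobompevoaguvoag/ → fobompevoaguvoak.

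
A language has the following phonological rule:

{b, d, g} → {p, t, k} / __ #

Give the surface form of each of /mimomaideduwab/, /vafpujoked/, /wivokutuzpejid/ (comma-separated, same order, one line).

mimomaideduwap, vafpujoket, wivokutuzpejit

/mimomaideduwab/: /b/ is a voiced stop in word-final position, so it devoices to [p]. → [mimomaideduwap].
/vafpujoked/: /d/ is a voiced stop in word-final position, so it devoices to [t]. → [vafpujoket].
/wivokutuzpejid/: /d/ is a voiced stop in word-final position, so it devoices to [t]. → [wivokutuzpejit].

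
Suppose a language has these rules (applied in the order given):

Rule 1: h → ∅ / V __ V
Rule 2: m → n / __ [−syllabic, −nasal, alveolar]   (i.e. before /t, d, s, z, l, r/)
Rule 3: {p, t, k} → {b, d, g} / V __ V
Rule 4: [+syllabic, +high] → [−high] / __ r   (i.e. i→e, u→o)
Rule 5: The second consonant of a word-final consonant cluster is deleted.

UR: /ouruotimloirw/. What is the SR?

Rule 1 (intervocalic h-deletion): no segment meets the environment; /ouruotimloirw/ is unchanged.
Rule 2 (nasal place assimilation): /m/ precedes the alveolar consonant /l/, so it assimilates in place to [n]. /ouruotimloirw/ → ouruotinloirw.
Rule 3 (intervocalic voicing): /t/ is a voiceless stop between vowels /o/ and /i/, so it voices to [d]. /ouruotinloirw/ → ouruodinloirw.
Rule 4 (pre-rhotic lowering): /u/ is a high vowel immediately before /r/, so it lowers to [o]. /i/ is a high vowel immediately before /r/, so it lowers to [e]. /ouruodinloirw/ → ooruodinloerw.
Rule 5 (final cluster simplification): /w/ is the second consonant of a word-final cluster /rw/, so it deletes. /ooruodinloerw/ → ooruodinloer.

ooruodinloer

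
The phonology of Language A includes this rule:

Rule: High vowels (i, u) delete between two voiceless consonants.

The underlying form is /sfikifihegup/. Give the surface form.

sfkfhegup

/i/ is a high vowel flanked by voiceless consonants /f/ and /k/, so it deletes.
/i/ is a high vowel flanked by voiceless consonants /k/ and /f/, so it deletes.
/i/ is a high vowel flanked by voiceless consonants /f/ and /h/, so it deletes.
The other instance of /u/ does not occur in the required environment and remains unchanged.
Surface form: [sfkfhegup].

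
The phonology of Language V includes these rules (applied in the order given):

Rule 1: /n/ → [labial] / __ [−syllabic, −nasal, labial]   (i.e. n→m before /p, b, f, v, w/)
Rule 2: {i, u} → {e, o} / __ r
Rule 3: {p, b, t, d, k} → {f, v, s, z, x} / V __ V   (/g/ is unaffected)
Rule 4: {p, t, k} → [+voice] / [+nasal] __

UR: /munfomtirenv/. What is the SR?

Rule 1 (nasal place assimilation): /n/ precedes the labial consonant /f/, so it assimilates in place to [m]. /n/ precedes the labial consonant /v/, so it assimilates in place to [m]. /munfomtirenv/ → mumfomtiremv.
Rule 2 (pre-rhotic lowering): /i/ is a high vowel immediately before /r/, so it lowers to [e]. /mumfomtiremv/ → mumfomteremv.
Rule 3 (intervocalic spirantization): no segment meets the environment; /mumfomteremv/ is unchanged.
Rule 4 (post-nasal voicing): /t/ is a voiceless stop immediately after the nasal /m/, so it voices to [d]. /mumfomteremv/ → mumfomderemv.

mumfomderemv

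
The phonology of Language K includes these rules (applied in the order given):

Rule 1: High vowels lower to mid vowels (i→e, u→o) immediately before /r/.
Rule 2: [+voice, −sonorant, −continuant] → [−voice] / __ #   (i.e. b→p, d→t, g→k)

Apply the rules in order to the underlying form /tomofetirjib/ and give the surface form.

tomofeterjip

Rule 1 (pre-rhotic lowering): /i/ is a high vowel immediately before /r/, so it lowers to [e]. /tomofetirjib/ → tomofeterjib.
Rule 2 (final devoicing): /b/ is a voiced stop in word-final position, so it devoices to [p]. /tomofeterjib/ → tomofeterjip.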